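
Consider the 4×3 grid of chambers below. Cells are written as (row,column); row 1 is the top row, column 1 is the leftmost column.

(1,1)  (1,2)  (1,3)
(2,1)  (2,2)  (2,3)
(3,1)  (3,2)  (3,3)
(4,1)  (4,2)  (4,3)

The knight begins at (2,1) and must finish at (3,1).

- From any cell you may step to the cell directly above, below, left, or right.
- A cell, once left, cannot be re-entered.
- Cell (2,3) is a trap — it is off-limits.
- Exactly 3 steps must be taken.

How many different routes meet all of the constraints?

Need simple routes of exactly 3 moves from (2,1) to (3,1) (Manhattan distance 1, so 1 moves are spent on a detour and 1 undoing it).
Enumerating: (2,1) (2,2) (3,2) (3,1).
That gives 1 route.

1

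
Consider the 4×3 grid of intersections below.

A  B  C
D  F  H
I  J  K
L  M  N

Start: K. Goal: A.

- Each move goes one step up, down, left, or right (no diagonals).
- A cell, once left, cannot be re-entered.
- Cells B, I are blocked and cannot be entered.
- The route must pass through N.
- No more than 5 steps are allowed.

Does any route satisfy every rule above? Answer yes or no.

no

Even ignoring the no-revisit rule, getting from K to A via N needs at least 1 + 5 = 6 moves (Manhattan distance per leg), which exceeds the 5-move limit.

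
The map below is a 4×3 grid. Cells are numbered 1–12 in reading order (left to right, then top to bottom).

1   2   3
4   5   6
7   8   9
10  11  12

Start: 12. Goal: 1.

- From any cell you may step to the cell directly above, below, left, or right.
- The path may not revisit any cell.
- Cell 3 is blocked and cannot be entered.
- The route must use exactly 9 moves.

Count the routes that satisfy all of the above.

Need simple routes of exactly 9 moves from 12 to 1 (Manhattan distance 5, so 2 moves are spent on a detour and 2 undoing it).
Enumerating: 12 9 6 5 8 11 10 7 4 1 | 12 9 8 11 10 7 4 5 2 1 | 12 11 10 7 8 9 6 5 2 1 | 12 11 10 7 8 9 6 5 4 1.
That gives 4 routes.

4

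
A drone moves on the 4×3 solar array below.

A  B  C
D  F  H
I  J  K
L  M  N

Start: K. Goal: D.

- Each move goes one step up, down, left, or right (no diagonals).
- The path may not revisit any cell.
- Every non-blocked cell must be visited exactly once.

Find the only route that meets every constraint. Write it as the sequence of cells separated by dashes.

K - N - M - L - I - J - F - H - C - B - A - D

Need to visit all 12 open cells exactly once, starting at K and ending at D.
Cell C has only two open neighbours (H and B), so the path must pass straight through it: one of those is the cell it's entered from and the other is where it exits.
Route from K: down 1 to N, left 2 to L, up 1 to I, right 1 to J, up 1 to F, right 1 to H, up 1 to C, left 2 to A, down 1 to D — 11 moves in all.
Check: all 12 open cells covered.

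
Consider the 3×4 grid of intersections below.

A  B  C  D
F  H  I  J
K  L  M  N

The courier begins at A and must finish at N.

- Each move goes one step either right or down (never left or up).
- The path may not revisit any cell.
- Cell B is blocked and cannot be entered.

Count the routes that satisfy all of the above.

A right/down-only route from A to N makes exactly 2 down-moves and 3 right-moves in some order.
With no other constraints that would be C(5,2) = 10 routes.
Subtract routes through each blocked cell (inclusion–exclusion for overlaps): − through B: 6 → 4.
That gives 4 routes.

4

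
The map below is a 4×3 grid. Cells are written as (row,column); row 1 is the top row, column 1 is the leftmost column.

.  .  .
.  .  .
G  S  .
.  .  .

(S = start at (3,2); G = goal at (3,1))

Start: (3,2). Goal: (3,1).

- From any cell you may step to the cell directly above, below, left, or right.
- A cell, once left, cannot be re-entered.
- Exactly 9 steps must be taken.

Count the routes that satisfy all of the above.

Need simple routes of exactly 9 moves from (3,2) to (3,1) (Manhattan distance 1, so 4 moves are spent on a detour and 4 undoing it).
Enumerating: (3,2) (2,2) (1,2) (1,3) (2,3) (3,3) (4,3) (4,2) (4,1) (3,1) | (3,2) (4,2) (4,3) (3,3) (2,3) (1,3) (1,2) (2,2) (2,1) (3,1) | (3,2) (4,2) (4,3) (3,3) (2,3) (1,3) (1,2) (1,1) (2,1) (3,1) | (3,2) (4,2) (4,3) (3,3) (2,3) (2,2) (1,2) (1,1) (2,1) (3,1).
That gives 4 routes.

4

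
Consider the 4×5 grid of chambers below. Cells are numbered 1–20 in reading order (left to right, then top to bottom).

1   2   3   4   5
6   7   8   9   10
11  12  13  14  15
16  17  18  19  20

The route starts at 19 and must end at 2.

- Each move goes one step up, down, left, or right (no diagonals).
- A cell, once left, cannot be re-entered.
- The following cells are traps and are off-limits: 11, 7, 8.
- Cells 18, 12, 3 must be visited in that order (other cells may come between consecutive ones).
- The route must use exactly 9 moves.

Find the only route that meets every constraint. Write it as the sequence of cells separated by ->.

The waypoints must appear in the order 18, 12, 3, with no cell reused.
Route from 19: left 2 to 17, up 1 to 12, right 2 to 14, up 2 to 4, left 2 to 2 — 9 moves in all.
Check: order respected (18 at step 1, 12 at step 3, 3 at step 8); 9 moves as required.

19 -> 18 -> 17 -> 12 -> 13 -> 14 -> 9 -> 4 -> 3 -> 2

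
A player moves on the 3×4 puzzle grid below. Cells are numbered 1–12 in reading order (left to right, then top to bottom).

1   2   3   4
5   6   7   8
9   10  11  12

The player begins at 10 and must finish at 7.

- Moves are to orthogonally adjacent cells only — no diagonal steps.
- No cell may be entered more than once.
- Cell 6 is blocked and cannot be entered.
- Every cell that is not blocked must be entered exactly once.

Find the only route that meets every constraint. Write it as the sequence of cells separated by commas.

Need to visit all 11 open cells exactly once, starting at 10 and ending at 7.
Cell 1 has only two open neighbours (5 and 2), so the path must pass straight through it: one of those is the cell it's entered from and the other is where it exits.
Route from 10: left 1 to 9, up 2 to 1, right 3 to 4, down 2 to 12, left 1 to 11, up 1 to 7 — 10 moves in all.
Check: all 11 open cells covered.

10, 9, 5, 1, 2, 3, 4, 8, 12, 11, 7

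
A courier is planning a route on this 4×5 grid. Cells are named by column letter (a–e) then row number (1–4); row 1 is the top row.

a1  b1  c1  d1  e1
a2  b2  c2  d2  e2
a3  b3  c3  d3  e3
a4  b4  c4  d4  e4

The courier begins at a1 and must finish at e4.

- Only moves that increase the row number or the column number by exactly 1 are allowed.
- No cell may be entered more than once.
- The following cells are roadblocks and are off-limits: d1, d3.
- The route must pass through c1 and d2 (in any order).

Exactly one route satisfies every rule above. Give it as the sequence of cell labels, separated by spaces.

Moves only go right or down, so the column and row indices never decrease.
Route from a1: right 2 to c1, down 1 to c2, right 2 to e2, down 2 to e4 — 7 moves in all.
Check: all required cells visited.

a1 b1 c1 c2 d2 e2 e3 e4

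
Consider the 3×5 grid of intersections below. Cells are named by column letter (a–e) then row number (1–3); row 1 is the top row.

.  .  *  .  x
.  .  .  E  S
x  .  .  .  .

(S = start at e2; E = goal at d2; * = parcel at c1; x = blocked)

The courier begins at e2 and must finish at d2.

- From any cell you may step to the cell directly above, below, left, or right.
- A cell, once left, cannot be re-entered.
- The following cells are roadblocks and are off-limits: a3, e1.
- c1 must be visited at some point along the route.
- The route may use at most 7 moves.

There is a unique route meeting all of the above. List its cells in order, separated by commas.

The 7-move cap with required stops at c1 leaves no slack for detours.
Route from e2: down 1 to e3, left 2 to c3, up 2 to c1, right 1 to d1, down 1 to d2 — 7 moves in all.
Check: all required cells visited; 7 ≤ 7 moves.

e2, e3, d3, c3, c2, c1, d1, d2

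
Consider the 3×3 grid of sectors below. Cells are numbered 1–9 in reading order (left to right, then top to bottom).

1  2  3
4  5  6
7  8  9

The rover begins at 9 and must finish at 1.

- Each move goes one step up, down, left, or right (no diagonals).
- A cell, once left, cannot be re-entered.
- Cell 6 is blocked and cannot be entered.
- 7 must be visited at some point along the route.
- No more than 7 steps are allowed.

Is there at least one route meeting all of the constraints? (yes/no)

yes

One route that works: 9 → 8 → 7 → 4 → 1.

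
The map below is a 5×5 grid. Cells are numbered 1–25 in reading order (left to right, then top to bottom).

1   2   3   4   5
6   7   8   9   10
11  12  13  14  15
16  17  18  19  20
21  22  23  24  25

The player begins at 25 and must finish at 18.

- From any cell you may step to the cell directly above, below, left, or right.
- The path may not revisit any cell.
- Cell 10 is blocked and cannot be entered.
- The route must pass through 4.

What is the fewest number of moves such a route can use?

9

Any route passes through 4 somewhere between 25 and 18. Summing Manhattan distances along the two legs (25 → 4 → 18) gives a lower bound of 5 + 4 = 9 moves.
A route of 9 moves achieves this: 25 → 20 → 15 → 14 → 9 → 4 → 3 → 8 → 13 → 18.
Since 9 matches the lower bound, it is optimal.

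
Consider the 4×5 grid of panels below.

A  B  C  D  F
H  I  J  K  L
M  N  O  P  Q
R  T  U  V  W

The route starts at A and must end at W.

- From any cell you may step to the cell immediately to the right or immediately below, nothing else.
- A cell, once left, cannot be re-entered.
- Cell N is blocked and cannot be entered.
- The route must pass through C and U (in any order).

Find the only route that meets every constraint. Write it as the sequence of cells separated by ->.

Moves only go right or down, so the column and row indices never decrease.
Route from A: right 2 to C, down 3 to U, right 2 to W — 7 moves in all.
Check: all required cells visited.

A -> B -> C -> J -> O -> U -> V -> W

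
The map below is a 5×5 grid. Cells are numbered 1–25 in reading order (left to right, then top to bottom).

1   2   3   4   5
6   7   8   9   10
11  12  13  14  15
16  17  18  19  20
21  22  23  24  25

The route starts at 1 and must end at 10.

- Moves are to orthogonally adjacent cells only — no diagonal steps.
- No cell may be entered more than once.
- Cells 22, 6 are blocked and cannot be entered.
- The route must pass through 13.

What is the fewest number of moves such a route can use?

Any route passes through 13 somewhere between 1 and 10. Summing Manhattan distances along the two legs (1 → 13 → 10) gives a lower bound of 4 + 3 = 7 moves.
A route of 7 moves achieves this: 1 → 2 → 7 → 12 → 13 → 8 → 9 → 10.
Since 7 matches the lower bound, it is optimal.

7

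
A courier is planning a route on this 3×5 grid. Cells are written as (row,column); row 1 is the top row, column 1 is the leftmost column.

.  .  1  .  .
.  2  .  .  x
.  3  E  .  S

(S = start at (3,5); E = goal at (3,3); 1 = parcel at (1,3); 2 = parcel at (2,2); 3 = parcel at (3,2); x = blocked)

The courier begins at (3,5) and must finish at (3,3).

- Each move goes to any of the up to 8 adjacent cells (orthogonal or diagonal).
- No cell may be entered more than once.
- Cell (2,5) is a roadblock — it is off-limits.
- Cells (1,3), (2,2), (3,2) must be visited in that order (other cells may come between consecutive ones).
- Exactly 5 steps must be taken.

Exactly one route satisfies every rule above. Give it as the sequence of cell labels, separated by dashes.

(3,5) - (2,4) - (1,3) - (2,2) - (3,2) - (3,3)

The waypoints must appear in the order (1,3), (2,2), (3,2), with no cell reused.
Route from (3,5): 2× up-left (reaching (1,3)), down-left to (2,2), down to (3,2), right to (3,3) — 5 moves in all.
Check: order respected (1 at step 2, 2 at step 3, 3 at step 4); 5 moves as required.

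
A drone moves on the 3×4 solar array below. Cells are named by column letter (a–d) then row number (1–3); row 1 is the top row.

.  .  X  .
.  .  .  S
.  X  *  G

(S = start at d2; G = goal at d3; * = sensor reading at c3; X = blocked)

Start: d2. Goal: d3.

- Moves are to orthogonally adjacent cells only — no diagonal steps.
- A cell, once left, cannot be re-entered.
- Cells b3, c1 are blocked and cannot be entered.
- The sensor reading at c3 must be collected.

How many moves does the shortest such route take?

Any route passes through c3 somewhere between d2 and d3. Summing Manhattan distances along the two legs (d2 → c3 → d3) gives a lower bound of 2 + 1 = 3 moves.
A route of 3 moves achieves this: d2 → c2 → c3 → d3.
Since 3 matches the lower bound, it is optimal.

3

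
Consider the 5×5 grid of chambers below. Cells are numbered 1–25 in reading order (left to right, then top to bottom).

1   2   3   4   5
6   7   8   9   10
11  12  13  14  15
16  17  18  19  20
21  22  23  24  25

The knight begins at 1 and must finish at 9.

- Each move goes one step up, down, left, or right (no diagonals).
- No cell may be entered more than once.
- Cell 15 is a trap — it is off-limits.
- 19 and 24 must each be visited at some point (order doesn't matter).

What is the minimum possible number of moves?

Any route passes through 19 and 24 in some order between 1 and 9. Summing Manhattan distances along each leg and taking the cheapest ordering (1 → 19 → 24 → 9) gives a lower bound of 6 + 1 + 3 = 10 moves.
A route of 10 moves achieves this: 1 → 6 → 11 → 16 → 21 → 22 → 23 → 24 → 19 → 14 → 9.
Since 10 matches the lower bound, it is optimal.

10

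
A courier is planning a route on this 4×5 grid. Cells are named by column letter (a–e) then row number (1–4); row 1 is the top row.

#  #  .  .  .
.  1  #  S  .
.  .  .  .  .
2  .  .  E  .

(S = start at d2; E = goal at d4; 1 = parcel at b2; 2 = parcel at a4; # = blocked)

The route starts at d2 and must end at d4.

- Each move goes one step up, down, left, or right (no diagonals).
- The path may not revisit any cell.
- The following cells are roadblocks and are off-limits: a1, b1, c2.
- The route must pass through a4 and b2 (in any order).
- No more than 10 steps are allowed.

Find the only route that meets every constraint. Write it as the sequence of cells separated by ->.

d2 -> d3 -> c3 -> b3 -> b2 -> a2 -> a3 -> a4 -> b4 -> c4 -> d4

Any route must reach a4 and b2 and still end at d4 within 10 moves, so the order of the required stops is forced.
Route from d2: down to d3, 2× left (reaching b3), up to b2, left to a2, 2× down (reaching a4), 3× right (reaching d4) — 10 moves in all.
Check: all required cells visited; 10 ≤ 10 moves.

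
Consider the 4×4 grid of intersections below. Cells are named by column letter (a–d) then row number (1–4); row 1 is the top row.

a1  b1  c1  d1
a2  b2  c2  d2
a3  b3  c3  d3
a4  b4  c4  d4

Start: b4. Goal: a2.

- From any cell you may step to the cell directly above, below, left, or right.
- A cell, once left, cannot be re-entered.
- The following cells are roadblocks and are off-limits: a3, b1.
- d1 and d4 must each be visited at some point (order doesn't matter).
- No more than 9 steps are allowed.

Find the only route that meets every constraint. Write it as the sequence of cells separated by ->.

b4 -> c4 -> d4 -> d3 -> d2 -> d1 -> c1 -> c2 -> b2 -> a2

Any route must reach d1 and d4 and still end at a2 within 9 moves, so the order of the required stops is forced.
Route from b4: 2× right (reaching d4), 3× up (reaching d1), left to c1, down to c2, 2× left (reaching a2) — 9 moves in all.
Check: all required cells visited; 9 ≤ 9 moves.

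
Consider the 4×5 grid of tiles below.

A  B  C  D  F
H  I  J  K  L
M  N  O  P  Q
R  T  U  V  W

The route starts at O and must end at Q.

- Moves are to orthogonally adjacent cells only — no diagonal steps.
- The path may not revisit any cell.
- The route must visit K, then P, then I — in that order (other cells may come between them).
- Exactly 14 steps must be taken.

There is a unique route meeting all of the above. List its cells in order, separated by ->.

O -> J -> K -> P -> V -> U -> T -> N -> I -> B -> C -> D -> F -> L -> Q

The waypoints must appear in the order K, P, I, with no cell reused.
Route from O: up 1 to J, right 1 to K, down 2 to V, left 2 to T, up 3 to B, right 3 to F, down 2 to Q — 14 moves in all.
Check: order respected (K at step 2, P at step 3, I at step 8); 14 moves as required.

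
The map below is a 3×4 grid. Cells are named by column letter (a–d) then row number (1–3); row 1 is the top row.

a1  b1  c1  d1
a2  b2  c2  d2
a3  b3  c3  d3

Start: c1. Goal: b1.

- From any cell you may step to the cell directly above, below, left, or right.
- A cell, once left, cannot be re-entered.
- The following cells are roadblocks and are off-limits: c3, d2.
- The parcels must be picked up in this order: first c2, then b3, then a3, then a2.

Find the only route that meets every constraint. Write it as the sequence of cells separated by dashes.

c1 - c2 - b2 - b3 - a3 - a2 - a1 - b1

The waypoints must appear in the order c2, b3, a3, a2, with no cell reused.
Route from c1: down to c2, left to b2, down to b3, left to a3, 2× up (reaching a1), right to b1 — 7 moves in all.
Check: order respected (c2 at step 1, b3 at step 3, a3 at step 4, a2 at step 5).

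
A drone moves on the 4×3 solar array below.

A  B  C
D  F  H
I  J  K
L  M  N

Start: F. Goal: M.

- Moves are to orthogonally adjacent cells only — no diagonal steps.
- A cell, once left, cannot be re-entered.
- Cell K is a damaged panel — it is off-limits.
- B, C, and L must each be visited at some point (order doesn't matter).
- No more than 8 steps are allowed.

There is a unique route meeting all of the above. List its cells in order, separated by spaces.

F H C B A D I L M

The budget equals the shortest possible length, so every move has to be on a shortest route through the required cells.
Route from F: right to H, up to C, 2× left (reaching A), 3× down (reaching L), right to M — 8 moves in all.
Check: all required cells visited; 8 ≤ 8 moves.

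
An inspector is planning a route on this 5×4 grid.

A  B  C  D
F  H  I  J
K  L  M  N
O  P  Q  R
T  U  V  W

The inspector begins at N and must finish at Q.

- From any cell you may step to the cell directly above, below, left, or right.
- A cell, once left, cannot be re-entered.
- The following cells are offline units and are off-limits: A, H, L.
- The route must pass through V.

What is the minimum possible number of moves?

Any route passes through V somewhere between N and Q. Summing Manhattan distances along the two legs (N → V → Q) gives a lower bound of 3 + 1 = 4 moves.
A route of 4 moves achieves this: N → R → W → V → Q.
Since 4 matches the lower bound, it is optimal.

4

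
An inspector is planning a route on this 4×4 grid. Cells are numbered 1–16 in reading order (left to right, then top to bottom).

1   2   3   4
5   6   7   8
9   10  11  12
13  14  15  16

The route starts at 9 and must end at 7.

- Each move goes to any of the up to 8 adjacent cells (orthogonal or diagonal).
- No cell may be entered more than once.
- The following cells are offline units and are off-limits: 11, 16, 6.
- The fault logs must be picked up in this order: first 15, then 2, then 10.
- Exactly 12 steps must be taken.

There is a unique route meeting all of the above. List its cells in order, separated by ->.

The waypoints must appear in the order 15, 2, 10, with no cell reused.
Route from 9: down to 13, 2× right (reaching 15), up-right to 12, 2× up (reaching 4), 3× left (reaching 1), down to 5, down-right to 10, up-right to 7 — 12 moves in all.
Check: order respected (15 at step 3, 2 at step 8, 10 at step 11); 12 moves as required.

9 -> 13 -> 14 -> 15 -> 12 -> 8 -> 4 -> 3 -> 2 -> 1 -> 5 -> 10 -> 7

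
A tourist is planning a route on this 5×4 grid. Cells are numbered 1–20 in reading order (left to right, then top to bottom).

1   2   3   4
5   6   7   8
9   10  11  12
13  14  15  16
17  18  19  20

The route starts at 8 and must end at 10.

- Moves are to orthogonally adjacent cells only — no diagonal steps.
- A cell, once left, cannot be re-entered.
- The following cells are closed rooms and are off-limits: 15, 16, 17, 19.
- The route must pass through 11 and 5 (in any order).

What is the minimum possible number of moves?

Any route passes through 11 and 5 in some order between 8 and 10. Summing Manhattan distances along each leg and taking the cheapest ordering (8 → 11 → 5 → 10) gives a lower bound of 2 + 3 + 2 = 7 moves.
A route of 7 moves achieves this: 8 → 12 → 11 → 7 → 6 → 5 → 9 → 10.
Since 7 matches the lower bound, it is optimal.

7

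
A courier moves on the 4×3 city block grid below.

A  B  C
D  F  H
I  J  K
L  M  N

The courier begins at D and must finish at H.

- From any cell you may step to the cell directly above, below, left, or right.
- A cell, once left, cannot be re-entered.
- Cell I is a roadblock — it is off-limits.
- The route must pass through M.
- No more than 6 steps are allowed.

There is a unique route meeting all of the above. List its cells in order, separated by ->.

D -> F -> J -> M -> N -> K -> H

Any route must reach M and still end at H within 6 moves, so the order of the required stops is forced.
Route from D: right to F, 2× down (reaching M), right to N, 2× up (reaching H) — 6 moves in all.
Check: all required cells visited; 6 ≤ 6 moves.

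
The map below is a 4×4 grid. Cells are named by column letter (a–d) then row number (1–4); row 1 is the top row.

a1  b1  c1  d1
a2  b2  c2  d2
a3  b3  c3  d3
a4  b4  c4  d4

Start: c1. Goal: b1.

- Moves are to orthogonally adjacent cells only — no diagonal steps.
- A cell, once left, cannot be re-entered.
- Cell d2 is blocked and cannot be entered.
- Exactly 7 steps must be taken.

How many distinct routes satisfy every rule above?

5

Need simple routes of exactly 7 moves from c1 to b1 (Manhattan distance 1, so 3 moves are spent on a detour and 3 undoing it).
Enumerating: c1 c2 c3 c4 b4 b3 b2 b1 | c1 c2 c3 b3 b2 a2 a1 b1 | c1 c2 c3 b3 a3 a2 a1 b1 | c1 c2 c3 b3 a3 a2 b2 b1 | c1 c2 b2 b3 a3 a2 a1 b1.
That gives 5 routes.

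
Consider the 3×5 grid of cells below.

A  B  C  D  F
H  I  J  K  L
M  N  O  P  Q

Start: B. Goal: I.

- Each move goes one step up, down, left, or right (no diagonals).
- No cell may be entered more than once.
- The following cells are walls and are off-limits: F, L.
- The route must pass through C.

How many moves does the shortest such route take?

3

Any route passes through C somewhere between B and I. Summing Manhattan distances along the two legs (B → C → I) gives a lower bound of 1 + 2 = 3 moves.
A route of 3 moves achieves this: B → C → J → I.
Since 3 matches the lower bound, it is optimal.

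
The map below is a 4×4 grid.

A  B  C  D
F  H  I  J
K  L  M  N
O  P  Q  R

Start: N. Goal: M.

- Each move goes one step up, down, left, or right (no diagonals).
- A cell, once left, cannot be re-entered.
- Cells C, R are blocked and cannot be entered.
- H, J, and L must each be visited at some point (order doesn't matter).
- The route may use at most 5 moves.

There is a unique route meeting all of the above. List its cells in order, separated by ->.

N -> J -> I -> H -> L -> M

Any route must reach H, J, and L and still end at M within 5 moves, so the order of the required stops is forced.
Route from N: up 1 to J, left 2 to H, down 1 to L, right 1 to M — 5 moves in all.
Check: all required cells visited; 5 ≤ 5 moves.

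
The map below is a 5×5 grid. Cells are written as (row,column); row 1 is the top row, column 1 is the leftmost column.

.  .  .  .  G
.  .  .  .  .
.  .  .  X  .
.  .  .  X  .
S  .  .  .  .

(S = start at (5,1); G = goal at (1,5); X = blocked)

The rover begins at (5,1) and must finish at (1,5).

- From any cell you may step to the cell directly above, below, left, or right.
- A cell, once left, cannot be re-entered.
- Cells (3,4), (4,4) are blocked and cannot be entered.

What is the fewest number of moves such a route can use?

The Manhattan distance from (5,1) to (1,5) is |5−1| + |1−5| = 8, so at least 8 moves are needed.
A route of 8 moves achieves this: (5,1) → (4,1) → (3,1) → (2,1) → (1,1) → (1,2) → (1,3) → (1,4) → (1,5).
Since 8 matches the lower bound, it is optimal.

8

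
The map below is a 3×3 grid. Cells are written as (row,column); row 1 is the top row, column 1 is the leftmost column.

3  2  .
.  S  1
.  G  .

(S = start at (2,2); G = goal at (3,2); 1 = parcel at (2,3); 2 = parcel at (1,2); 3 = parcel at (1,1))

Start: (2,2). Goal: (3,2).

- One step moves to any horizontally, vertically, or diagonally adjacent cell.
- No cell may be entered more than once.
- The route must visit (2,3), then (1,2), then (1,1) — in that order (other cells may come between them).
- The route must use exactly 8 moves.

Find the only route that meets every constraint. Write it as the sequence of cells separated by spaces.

The waypoints must appear in the order (2,3), (1,2), (1,1), with no cell reused.
Route from (2,2): down-right 1 to (3,3), up 2 to (1,3), left 2 to (1,1), down 2 to (3,1), right 1 to (3,2) — 8 moves in all.
Check: order respected (1 at step 2, 2 at step 4, 3 at step 5); 8 moves as required.

(2,2) (3,3) (2,3) (1,3) (1,2) (1,1) (2,1) (3,1) (3,2)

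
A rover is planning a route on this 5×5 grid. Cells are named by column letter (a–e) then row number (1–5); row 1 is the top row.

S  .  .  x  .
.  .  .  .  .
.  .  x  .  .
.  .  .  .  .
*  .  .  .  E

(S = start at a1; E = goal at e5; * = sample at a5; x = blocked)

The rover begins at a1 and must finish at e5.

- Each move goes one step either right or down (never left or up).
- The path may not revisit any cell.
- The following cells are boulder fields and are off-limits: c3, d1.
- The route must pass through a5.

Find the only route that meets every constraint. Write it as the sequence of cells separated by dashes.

Moves only go right or down, so the column and row indices never decrease.
Route from a1: 4× down (reaching a5), 4× right (reaching e5) — 8 moves in all.
Check: all required cells visited.

a1 - a2 - a3 - a4 - a5 - b5 - c5 - d5 - e5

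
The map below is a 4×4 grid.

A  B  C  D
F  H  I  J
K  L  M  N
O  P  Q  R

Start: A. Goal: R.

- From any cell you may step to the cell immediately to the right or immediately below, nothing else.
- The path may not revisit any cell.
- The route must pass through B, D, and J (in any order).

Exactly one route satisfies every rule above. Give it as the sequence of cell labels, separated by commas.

Moves only go right or down, so the column and row indices never decrease.
Route from A: right 3 to D, down 3 to R — 6 moves in all.
Check: all required cells visited.

A, B, C, D, J, N, R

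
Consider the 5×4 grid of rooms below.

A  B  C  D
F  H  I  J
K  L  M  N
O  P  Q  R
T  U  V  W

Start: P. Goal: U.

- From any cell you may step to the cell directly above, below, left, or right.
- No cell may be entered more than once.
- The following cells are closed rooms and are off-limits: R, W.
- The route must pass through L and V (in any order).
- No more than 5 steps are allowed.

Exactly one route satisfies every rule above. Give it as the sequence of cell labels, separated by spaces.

The 5-move cap with required stops at L, V leaves no slack for detours.
Route from P: up 1 to L, right 1 to M, down 2 to V, left 1 to U — 5 moves in all.
Check: all required cells visited; 5 ≤ 5 moves.

P L M Q V U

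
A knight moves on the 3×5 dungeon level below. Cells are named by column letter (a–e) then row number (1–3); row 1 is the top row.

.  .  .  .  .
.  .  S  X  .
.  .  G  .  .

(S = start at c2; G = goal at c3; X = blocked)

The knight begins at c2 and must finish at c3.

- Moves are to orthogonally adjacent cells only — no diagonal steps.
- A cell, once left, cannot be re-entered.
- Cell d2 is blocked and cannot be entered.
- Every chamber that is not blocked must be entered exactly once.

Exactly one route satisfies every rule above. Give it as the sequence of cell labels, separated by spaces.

Need to visit all 14 open cells exactly once, starting at c2 and ending at c3.
Cell e3 has only two open neighbours (e2 and d3), so the path must pass straight through it: one of those is the cell it's entered from and the other is where it exits.
Route from c2: left 1 to b2, down 1 to b3, left 1 to a3, up 2 to a1, right 4 to e1, down 2 to e3, left 2 to c3 — 13 moves in all.
Check: all 14 open cells covered.

c2 b2 b3 a3 a2 a1 b1 c1 d1 e1 e2 e3 d3 c3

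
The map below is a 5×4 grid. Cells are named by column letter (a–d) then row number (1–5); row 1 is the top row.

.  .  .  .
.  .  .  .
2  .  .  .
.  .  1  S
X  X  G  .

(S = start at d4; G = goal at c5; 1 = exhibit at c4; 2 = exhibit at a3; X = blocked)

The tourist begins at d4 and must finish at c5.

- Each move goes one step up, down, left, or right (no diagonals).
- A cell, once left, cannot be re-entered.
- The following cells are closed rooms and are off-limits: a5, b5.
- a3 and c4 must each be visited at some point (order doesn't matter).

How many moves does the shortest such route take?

8

Any route passes through a3 and c4 in some order between d4 and c5. Summing Manhattan distances along each leg and taking the cheapest ordering (d4 → c4 → a3 → c5) gives a lower bound of 1 + 3 + 4 = 8 moves.
A route of 8 moves achieves this: d4 → d3 → c3 → b3 → a3 → a4 → b4 → c4 → c5.
Since 8 matches the lower bound, it is optimal.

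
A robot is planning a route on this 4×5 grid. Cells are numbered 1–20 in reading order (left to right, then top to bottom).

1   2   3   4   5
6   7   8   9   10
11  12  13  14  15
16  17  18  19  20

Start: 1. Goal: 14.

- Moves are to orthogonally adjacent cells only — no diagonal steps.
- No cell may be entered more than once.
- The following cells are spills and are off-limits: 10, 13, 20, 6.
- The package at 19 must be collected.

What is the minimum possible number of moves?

Any route passes through 19 somewhere between 1 and 14. Summing Manhattan distances along the two legs (1 → 19 → 14) gives a lower bound of 6 + 1 = 7 moves.
A route of 7 moves achieves this: 1 → 2 → 7 → 12 → 17 → 18 → 19 → 14.
Since 7 matches the lower bound, it is optimal.

7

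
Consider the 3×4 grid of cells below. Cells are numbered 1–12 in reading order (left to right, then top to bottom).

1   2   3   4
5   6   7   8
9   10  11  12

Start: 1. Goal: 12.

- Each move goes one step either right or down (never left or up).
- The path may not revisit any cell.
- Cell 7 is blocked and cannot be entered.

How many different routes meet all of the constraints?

A right/down-only route from 1 to 12 makes exactly 2 down-moves and 3 right-moves in some order.
With no other constraints that would be C(5,2) = 10 routes.
Subtract routes through each blocked cell (inclusion–exclusion for overlaps): − through 7: 6 → 4.
That gives 4 routes.

4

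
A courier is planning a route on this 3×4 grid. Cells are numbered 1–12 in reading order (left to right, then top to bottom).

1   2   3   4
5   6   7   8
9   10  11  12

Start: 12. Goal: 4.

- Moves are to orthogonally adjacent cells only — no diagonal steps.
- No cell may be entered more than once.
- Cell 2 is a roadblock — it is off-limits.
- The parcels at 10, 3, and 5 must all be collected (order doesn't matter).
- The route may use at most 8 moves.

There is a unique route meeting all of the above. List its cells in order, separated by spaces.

12 11 10 9 5 6 7 3 4

Any route must reach 10, 3, and 5 and still end at 4 within 8 moves, so the order of the required stops is forced.
Route from 12: 3× left (reaching 9), up to 5, 2× right (reaching 7), up to 3, right to 4 — 8 moves in all.
Check: all required cells visited; 8 ≤ 8 moves.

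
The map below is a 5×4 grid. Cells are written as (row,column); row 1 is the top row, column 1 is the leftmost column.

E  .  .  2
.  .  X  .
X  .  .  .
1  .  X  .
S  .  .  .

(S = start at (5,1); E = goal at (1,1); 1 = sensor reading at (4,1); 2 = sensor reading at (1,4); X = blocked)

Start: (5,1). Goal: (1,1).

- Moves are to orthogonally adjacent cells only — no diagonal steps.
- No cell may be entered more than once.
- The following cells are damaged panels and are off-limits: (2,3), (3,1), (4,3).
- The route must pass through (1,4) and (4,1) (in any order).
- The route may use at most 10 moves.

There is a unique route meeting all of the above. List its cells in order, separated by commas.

(5,1), (4,1), (4,2), (3,2), (3,3), (3,4), (2,4), (1,4), (1,3), (1,2), (1,1)

Any route must reach (1,4) and (4,1) and still end at (1,1) within 10 moves, so the order of the required stops is forced.
Route from (5,1): up 1 to (4,1), right 1 to (4,2), up 1 to (3,2), right 2 to (3,4), up 2 to (1,4), left 3 to (1,1) — 10 moves in all.
Check: all required cells visited; 10 ≤ 10 moves.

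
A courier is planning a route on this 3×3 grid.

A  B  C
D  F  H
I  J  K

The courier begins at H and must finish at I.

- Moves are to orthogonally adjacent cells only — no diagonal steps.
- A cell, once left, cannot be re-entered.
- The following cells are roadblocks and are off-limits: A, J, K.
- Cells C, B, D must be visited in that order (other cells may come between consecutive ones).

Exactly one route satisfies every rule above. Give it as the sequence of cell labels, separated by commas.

The waypoints must appear in the order C, B, D, with no cell reused.
Route from H: up to C, left to B, down to F, left to D, down to I — 5 moves in all.
Check: order respected (C at step 1, B at step 2, D at step 4).

H, C, B, F, D, I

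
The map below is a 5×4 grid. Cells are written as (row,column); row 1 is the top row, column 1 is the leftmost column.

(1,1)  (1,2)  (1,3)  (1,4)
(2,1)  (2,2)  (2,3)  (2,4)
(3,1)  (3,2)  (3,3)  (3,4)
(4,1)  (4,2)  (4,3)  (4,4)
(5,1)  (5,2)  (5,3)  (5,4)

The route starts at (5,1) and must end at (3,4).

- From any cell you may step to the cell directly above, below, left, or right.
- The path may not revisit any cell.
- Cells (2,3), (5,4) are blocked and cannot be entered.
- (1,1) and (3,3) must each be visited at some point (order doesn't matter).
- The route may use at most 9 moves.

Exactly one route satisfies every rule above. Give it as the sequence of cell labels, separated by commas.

(5,1), (4,1), (3,1), (2,1), (1,1), (1,2), (2,2), (3,2), (3,3), (3,4)

Any route must reach (1,1) and (3,3) and still end at (3,4) within 9 moves, so the order of the required stops is forced.
Route from (5,1): up 4 to (1,1), right 1 to (1,2), down 2 to (3,2), right 2 to (3,4) — 9 moves in all.
Check: all required cells visited; 9 ≤ 9 moves.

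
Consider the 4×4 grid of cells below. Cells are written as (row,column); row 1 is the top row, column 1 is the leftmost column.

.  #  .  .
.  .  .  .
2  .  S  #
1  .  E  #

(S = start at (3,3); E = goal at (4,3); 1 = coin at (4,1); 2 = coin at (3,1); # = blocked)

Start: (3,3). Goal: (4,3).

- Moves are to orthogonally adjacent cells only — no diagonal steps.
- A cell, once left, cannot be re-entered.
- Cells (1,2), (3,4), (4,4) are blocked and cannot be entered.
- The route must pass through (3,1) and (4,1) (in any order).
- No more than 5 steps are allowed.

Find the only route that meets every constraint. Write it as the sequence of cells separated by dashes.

(3,3) - (3,2) - (3,1) - (4,1) - (4,2) - (4,3)

The 5-move cap with required stops at (3,1), (4,1) leaves no slack for detours.
Route from (3,3): left 2 to (3,1), down 1 to (4,1), right 2 to (4,3) — 5 moves in all.
Check: all required cells visited; 5 ≤ 5 moves.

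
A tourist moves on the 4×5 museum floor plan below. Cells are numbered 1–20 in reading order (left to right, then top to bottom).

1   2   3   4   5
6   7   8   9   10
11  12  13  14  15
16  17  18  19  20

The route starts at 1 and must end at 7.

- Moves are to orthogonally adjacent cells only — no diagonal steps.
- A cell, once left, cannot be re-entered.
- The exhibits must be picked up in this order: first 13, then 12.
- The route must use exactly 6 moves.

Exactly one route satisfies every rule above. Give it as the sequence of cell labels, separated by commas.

1, 2, 3, 8, 13, 12, 7

The waypoints must appear in the order 13, 12, with no cell reused.
Route from 1: 2× right (reaching 3), 2× down (reaching 13), left to 12, up to 7 — 6 moves in all.
Check: order respected (13 at step 4, 12 at step 5); 6 moves as required.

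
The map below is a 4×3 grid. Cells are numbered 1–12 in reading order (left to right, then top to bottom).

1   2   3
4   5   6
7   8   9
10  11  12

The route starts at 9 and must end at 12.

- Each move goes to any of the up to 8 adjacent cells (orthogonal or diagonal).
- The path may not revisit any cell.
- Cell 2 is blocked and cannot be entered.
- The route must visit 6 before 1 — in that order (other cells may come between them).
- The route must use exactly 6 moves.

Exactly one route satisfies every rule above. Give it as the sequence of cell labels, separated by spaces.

9 6 5 1 4 8 12

The waypoints must appear in the order 6, 1, with no cell reused.
Route from 9: up to 6, left to 5, up-left to 1, down to 4, 2× down-right (reaching 12) — 6 moves in all.
Check: order respected (6 at step 1, 1 at step 3); 6 moves as required.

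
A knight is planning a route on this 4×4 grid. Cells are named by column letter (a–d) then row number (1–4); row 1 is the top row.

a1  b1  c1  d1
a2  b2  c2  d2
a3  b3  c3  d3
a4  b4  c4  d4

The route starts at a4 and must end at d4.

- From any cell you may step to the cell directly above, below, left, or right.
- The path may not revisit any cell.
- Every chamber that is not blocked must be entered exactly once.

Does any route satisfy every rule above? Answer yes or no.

One route that works: a4 → a3 → a2 → a1 → b1 → b2 → b3 → b4 → c4 → c3 → c2 → c1 → d1 → d2 → d3 → d4.

yes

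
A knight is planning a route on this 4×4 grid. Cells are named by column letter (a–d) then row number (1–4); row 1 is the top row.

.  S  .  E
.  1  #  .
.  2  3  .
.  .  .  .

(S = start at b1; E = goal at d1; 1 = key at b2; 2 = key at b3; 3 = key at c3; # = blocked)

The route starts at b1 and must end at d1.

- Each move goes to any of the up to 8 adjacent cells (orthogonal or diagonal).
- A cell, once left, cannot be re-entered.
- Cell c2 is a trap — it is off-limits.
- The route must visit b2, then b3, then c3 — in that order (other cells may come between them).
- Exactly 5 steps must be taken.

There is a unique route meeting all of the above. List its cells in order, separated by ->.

b1 -> b2 -> b3 -> c3 -> d2 -> d1

The waypoints must appear in the order b2, b3, c3, with no cell reused.
Route from b1: 2× down (reaching b3), right to c3, up-right to d2, up to d1 — 5 moves in all.
Check: order respected (1 at step 1, 2 at step 2, 3 at step 3); 5 moves as required.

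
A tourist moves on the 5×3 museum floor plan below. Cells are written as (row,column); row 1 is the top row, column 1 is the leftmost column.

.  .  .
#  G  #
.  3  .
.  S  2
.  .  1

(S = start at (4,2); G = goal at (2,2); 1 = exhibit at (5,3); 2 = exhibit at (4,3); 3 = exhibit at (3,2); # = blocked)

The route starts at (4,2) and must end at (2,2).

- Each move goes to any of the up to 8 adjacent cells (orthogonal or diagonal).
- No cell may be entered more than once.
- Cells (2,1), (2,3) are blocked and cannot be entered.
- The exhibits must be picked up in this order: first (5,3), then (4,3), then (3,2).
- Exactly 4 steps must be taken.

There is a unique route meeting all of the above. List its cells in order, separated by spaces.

(4,2) (5,3) (4,3) (3,2) (2,2)

The waypoints must appear in the order (5,3), (4,3), (3,2), with no cell reused.
Route from (4,2): down-right 1 to (5,3), up 1 to (4,3), up-left 1 to (3,2), up 1 to (2,2) — 4 moves in all.
Check: order respected (1 at step 1, 2 at step 2, 3 at step 3); 4 moves as required.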